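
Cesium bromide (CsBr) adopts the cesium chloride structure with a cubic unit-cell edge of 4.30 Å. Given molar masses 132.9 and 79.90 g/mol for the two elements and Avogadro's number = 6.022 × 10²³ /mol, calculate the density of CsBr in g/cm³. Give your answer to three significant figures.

The cesium chloride structure contains Z = 1 formula unit per cell; M(CsBr) = 132.9 + 79.90 = 212.8 g/mol.
a³ = (4.300 × 10^-8 cm)³ = 7.951 × 10^-23 cm³.
ρ = 1 × 212.8 / (6.022 × 10²³ × 7.951 × 10^-23) = 4.445 g/cm³.

4.44 g/cm³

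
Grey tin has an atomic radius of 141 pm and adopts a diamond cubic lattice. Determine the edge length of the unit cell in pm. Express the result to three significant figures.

In a diamond cubic lattice, nearest neighbors lie along the body diagonal with √3·a = 8r.
a = 8r/√3 = 8 × 141 / 1.7321 = 651 pm.

651 pm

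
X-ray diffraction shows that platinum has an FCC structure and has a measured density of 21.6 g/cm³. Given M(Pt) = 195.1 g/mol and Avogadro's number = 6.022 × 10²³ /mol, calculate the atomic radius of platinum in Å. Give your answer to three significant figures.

For an FCC cell (Z = 4), a³ = Z·M/(N_A·ρ) = 4 × 195.1 / (6.022 × 10²³ × 21.60) = 6.000 × 10^-23 cm³, so a = 3.915 × 10^-8 cm = 3.915 Å.
Atoms touch along the face diagonal, so √2·a = 4r, so r = 0.3536 × a = 1.38 Å.

1.38 Å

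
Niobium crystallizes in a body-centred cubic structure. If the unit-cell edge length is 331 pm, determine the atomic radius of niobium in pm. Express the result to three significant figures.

In a BCC lattice, atoms touch along the body diagonal, so √3·a = 4r.
r = √3·a/4 = 1.7321 × 331 / 4 = 143 pm.

143 pm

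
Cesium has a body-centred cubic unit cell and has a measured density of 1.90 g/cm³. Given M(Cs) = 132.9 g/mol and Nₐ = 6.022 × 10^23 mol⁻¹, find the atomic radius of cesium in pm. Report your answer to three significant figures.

For a BCC cell (Z = 2), a³ = Z·M/(N_A·ρ) = 2 × 132.9 / (6.022 × 10²³ × 1.900) = 2.323 × 10^-22 cm³, so a = 6.147 × 10^-8 cm = 614.7 pm.
Atoms touch along the body diagonal, so √3·a = 4r, so r = 0.4330 × a = 266 pm.

266 pm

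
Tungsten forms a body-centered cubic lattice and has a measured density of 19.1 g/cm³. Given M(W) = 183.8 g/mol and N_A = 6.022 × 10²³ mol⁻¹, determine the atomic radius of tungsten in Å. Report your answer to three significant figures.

For a BCC cell (Z = 2), a³ = Z·M/(N_A·ρ) = 2 × 183.8 / (6.022 × 10²³ × 19.10) = 3.196 × 10^-23 cm³, so a = 3.173 × 10^-8 cm = 3.173 Å.
Atoms touch along the body diagonal, so √3·a = 4r, so r = 0.4330 × a = 1.37 Å.

1.37 Å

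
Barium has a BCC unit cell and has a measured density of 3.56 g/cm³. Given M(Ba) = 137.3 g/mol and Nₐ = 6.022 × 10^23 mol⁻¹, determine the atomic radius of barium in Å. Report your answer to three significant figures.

2.18 Å

For a BCC cell (Z = 2), a³ = Z·M/(N_A·ρ) = 2 × 137.3 / (6.022 × 10²³ × 3.560) = 1.281 × 10^-22 cm³, so a = 5.041 × 10^-8 cm = 5.041 Å.
Atoms touch along the body diagonal, so √3·a = 4r, so r = 0.4330 × a = 2.18 Å.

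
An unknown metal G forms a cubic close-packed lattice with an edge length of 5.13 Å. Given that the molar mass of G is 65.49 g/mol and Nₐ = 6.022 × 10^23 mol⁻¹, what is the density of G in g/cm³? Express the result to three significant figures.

3.22 g/cm³

An FCC unit cell contains Z = 4 atoms.
Cell volume: a³ = (5.13 Å)³ = (5.130 × 10^-8 cm)³ = 1.350 × 10^-22 cm³.
ρ = Z·M/(N_A·a³) = 4 × 65.49 / (6.022 × 10²³ × 1.350 × 10^-22) = 3.222 g/cm³.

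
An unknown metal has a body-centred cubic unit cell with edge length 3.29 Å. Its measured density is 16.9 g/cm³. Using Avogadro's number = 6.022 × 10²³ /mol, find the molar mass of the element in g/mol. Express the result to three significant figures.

A BCC cell has Z = 2 atoms; a = 3.290 × 10^-8 cm.
M = ρ·N_A·a³/Z = 16.9 × 6.022 × 10²³ × 3.561 × 10^-23 / 2 = 181 g/mol.

181 g/mol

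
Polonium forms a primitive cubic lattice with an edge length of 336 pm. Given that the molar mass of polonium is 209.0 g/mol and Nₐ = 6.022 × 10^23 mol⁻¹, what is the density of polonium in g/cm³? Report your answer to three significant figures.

9.15 g/cm³

A simple cubic unit cell contains Z = 1 atom.
Cell volume: a³ = (336 pm)³ = (3.360 × 10^-8 cm)³ = 3.793 × 10^-23 cm³.
ρ = Z·M/(N_A·a³) = 1 × 209.0 / (6.022 × 10²³ × 3.793 × 10^-23) = 9.149 g/cm³.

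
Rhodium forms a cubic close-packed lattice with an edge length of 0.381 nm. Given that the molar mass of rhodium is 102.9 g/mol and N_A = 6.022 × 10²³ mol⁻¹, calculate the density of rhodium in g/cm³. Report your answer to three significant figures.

12.4 g/cm³

An FCC unit cell contains Z = 4 atoms.
Cell volume: a³ = (0.381 nm)³ = (3.810 × 10^-8 cm)³ = 5.531 × 10^-23 cm³.
ρ = Z·M/(N_A·a³) = 4 × 102.9 / (6.022 × 10²³ × 5.531 × 10^-23) = 12.36 g/cm³.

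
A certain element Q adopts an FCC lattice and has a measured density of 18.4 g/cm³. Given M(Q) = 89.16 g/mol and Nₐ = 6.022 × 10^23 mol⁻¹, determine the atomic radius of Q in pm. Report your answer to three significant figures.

112 pm

For an FCC cell (Z = 4), a³ = Z·M/(N_A·ρ) = 4 × 89.16 / (6.022 × 10²³ × 18.40) = 3.219 × 10^-23 cm³, so a = 3.181 × 10^-8 cm = 318.1 pm.
Atoms touch along the face diagonal, so √2·a = 4r, so r = 0.3536 × a = 112 pm.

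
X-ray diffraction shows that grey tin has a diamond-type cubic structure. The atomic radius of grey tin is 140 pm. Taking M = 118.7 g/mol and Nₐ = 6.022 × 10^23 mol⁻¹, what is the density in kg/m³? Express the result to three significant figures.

In a diamond cubic lattice, nearest neighbors lie along the body diagonal with √3·a = 8r, giving a = 646.6 pm = 6.466 × 10^-8 cm.
With Z = 8, ρ = Z·M/(N_A·a³) = 8 × 118.7 / (6.022 × 10²³ × 2.704 × 10^-22) = 5.832 g/cm³ = 5830 kg/m³.

5830 kg/m³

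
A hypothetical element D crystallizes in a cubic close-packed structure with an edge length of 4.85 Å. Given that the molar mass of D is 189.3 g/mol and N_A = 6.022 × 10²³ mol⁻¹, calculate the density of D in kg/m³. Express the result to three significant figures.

An FCC unit cell contains Z = 4 atoms.
Cell volume: a³ = (4.85 Å)³ = (4.850 × 10^-8 cm)³ = 1.141 × 10^-22 cm³.
ρ = Z·M/(N_A·a³) = 4 × 189.3 / (6.022 × 10²³ × 1.141 × 10^-22) = 11.02 g/cm³ = 11000 kg/m³.

11000 kg/m³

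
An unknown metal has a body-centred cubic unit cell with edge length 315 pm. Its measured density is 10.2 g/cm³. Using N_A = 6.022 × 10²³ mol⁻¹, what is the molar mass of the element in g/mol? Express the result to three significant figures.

96.0 g/mol

A BCC cell has Z = 2 atoms; a = 3.150 × 10^-8 cm.
M = ρ·N_A·a³/Z = 10.2 × 6.022 × 10²³ × 3.126 × 10^-23 / 2 = 96.0 g/mol.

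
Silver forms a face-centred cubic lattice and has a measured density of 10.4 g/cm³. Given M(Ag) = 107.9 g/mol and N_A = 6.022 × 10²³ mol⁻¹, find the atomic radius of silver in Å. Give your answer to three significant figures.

For an FCC cell (Z = 4), a³ = Z·M/(N_A·ρ) = 4 × 107.9 / (6.022 × 10²³ × 10.40) = 6.891 × 10^-23 cm³, so a = 4.100 × 10^-8 cm = 4.100 Å.
Atoms touch along the face diagonal, so √2·a = 4r, so r = 0.3536 × a = 1.45 Å.

1.45 Å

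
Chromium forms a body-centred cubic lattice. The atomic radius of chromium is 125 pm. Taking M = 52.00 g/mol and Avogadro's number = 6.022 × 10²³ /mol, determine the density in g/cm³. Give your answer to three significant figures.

In a BCC lattice, atoms touch along the body diagonal, so √3·a = 4r, giving a = 288.7 pm = 2.887 × 10^-8 cm.
With Z = 2, ρ = Z·M/(N_A·a³) = 2 × 52.00 / (6.022 × 10²³ × 2.406 × 10^-23) = 7.179 g/cm³.

7.18 g/cm³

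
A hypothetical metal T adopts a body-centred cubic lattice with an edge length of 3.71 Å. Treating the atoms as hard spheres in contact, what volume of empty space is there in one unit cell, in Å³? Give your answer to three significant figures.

In a BCC lattice atoms touch along the body diagonal, so √3·a = 4r, so r = 0.4330a = 1.606 Å.
V_cell = a³ = 51.06 Å³; V_atoms = 2 × (4/3)πr³ = 34.73 Å³.
Empty space = 51.06 − 34.73 = 16.3 Å³.

16.3 Å³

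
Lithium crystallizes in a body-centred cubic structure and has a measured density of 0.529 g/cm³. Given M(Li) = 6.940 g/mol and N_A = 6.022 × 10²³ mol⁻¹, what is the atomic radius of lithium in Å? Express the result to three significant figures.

1.52 Å

For a BCC cell (Z = 2), a³ = Z·M/(N_A·ρ) = 2 × 6.940 / (6.022 × 10²³ × 0.5290) = 4.357 × 10^-23 cm³, so a = 3.519 × 10^-8 cm = 3.519 Å.
Atoms touch along the body diagonal, so √3·a = 4r, so r = 0.4330 × a = 1.52 Å.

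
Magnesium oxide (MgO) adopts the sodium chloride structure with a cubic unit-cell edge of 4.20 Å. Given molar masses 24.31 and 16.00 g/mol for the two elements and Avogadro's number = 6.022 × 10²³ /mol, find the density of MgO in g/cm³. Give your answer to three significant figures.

3.61 g/cm³

The sodium chloride structure contains Z = 4 formula units per cell; M(MgO) = 24.31 + 16.00 = 40.31 g/mol.
a³ = (4.200 × 10^-8 cm)³ = 7.409 × 10^-23 cm³.
ρ = 4 × 40.31 / (6.022 × 10²³ × 7.409 × 10^-23) = 3.614 g/cm³.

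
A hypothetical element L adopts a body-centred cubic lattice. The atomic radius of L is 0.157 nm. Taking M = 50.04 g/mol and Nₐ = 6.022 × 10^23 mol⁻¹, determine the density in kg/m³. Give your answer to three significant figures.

3490 kg/m³

In a BCC lattice, atoms touch along the body diagonal, so √3·a = 4r, giving a = 0.3626 nm = 3.626 × 10^-8 cm.
With Z = 2, ρ = Z·M/(N_A·a³) = 2 × 50.04 / (6.022 × 10²³ × 4.766 × 10^-23) = 3.487 g/cm³ = 3490 kg/m³.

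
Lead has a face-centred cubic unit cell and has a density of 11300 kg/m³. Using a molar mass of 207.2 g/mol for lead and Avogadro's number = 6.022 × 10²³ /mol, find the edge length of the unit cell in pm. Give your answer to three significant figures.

With Z = 4 atoms per FCC cell, a³ = Z·M/(N_A·ρ) = 4 × 207.2 / (6.022 × 10²³ × 11.30 g/cm³) = 1.218 × 10^-22 cm³.
a = (1.218 × 10^-22)^(1/3) = 4.957 × 10^-8 cm = 496 pm.

496 pm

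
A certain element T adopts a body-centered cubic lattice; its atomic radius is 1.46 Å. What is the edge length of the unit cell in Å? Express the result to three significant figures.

In a BCC lattice, atoms touch along the body diagonal, so √3·a = 4r.
a = 4r/√3 = 4 × 1.46 / 1.7321 = 3.37 Å.

3.37 Å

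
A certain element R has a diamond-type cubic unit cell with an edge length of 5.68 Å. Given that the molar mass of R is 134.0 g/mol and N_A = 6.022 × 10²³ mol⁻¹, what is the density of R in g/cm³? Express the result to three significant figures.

9.71 g/cm³

A diamond cubic unit cell contains Z = 8 atoms.
Cell volume: a³ = (5.68 Å)³ = (5.680 × 10^-8 cm)³ = 1.833 × 10^-22 cm³.
ρ = Z·M/(N_A·a³) = 8 × 134.0 / (6.022 × 10²³ × 1.833 × 10^-22) = 9.714 g/cm³.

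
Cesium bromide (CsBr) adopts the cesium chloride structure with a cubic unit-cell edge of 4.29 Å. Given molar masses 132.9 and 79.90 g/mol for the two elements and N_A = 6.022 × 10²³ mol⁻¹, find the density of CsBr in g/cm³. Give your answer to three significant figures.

4.48 g/cm³

The cesium chloride structure contains Z = 1 formula unit per cell; M(CsBr) = 132.9 + 79.90 = 212.8 g/mol.
a³ = (4.290 × 10^-8 cm)³ = 7.895 × 10^-23 cm³.
ρ = 1 × 212.8 / (6.022 × 10²³ × 7.895 × 10^-23) = 4.476 g/cm³.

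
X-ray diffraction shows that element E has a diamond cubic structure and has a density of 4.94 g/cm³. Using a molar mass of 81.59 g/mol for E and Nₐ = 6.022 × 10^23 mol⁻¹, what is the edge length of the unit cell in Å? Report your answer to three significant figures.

With Z = 8 atoms per diamond cubic cell, a³ = Z·M/(N_A·ρ) = 8 × 81.59 / (6.022 × 10²³ × 4.940 g/cm³) = 2.194 × 10^-22 cm³.
a = (2.194 × 10^-22)^(1/3) = 6.031 × 10^-8 cm = 6.03 Å.

6.03 Å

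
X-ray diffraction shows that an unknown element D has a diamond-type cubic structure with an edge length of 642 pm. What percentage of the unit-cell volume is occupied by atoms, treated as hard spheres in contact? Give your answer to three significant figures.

34.0%

In a diamond cubic lattice nearest neighbors lie along the body diagonal with √3·a = 8r, so r = 0.2165a = 139.0 pm.
Packing fraction = Z·(4/3)πr³ / a³ = 8 × (4/3)π × (139.0)³ / (642)³ = 0.3401 = 34.0%.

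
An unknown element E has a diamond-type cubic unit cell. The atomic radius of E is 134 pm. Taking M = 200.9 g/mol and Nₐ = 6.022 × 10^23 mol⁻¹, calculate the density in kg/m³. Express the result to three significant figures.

11300 kg/m³

In a diamond cubic lattice, nearest neighbors lie along the body diagonal with √3·a = 8r, giving a = 618.9 pm = 6.189 × 10^-8 cm.
With Z = 8, ρ = Z·M/(N_A·a³) = 8 × 200.9 / (6.022 × 10²³ × 2.371 × 10^-22) = 11.26 g/cm³ = 11300 kg/m³.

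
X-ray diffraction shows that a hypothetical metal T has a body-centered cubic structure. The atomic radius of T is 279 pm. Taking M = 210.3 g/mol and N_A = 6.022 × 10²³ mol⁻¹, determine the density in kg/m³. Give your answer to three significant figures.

2610 kg/m³

In a BCC lattice, atoms touch along the body diagonal, so √3·a = 4r, giving a = 644.3 pm = 6.443 × 10^-8 cm.
With Z = 2, ρ = Z·M/(N_A·a³) = 2 × 210.3 / (6.022 × 10²³ × 2.675 × 10^-22) = 2.611 g/cm³ = 2610 kg/m³.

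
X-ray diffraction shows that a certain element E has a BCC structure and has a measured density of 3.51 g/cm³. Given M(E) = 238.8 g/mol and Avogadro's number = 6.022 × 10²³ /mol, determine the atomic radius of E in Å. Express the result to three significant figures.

For a BCC cell (Z = 2), a³ = Z·M/(N_A·ρ) = 2 × 238.8 / (6.022 × 10²³ × 3.510) = 2.260 × 10^-22 cm³, so a = 6.091 × 10^-8 cm = 6.091 Å.
Atoms touch along the body diagonal, so √3·a = 4r, so r = 0.4330 × a = 2.64 Å.

2.64 Å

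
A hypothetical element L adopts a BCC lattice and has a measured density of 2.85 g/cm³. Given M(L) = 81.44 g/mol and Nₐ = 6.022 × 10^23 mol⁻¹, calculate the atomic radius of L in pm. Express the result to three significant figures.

198 pm

For a BCC cell (Z = 2), a³ = Z·M/(N_A·ρ) = 2 × 81.44 / (6.022 × 10²³ × 2.850) = 9.490 × 10^-23 cm³, so a = 4.561 × 10^-8 cm = 456.1 pm.
Atoms touch along the body diagonal, so √3·a = 4r, so r = 0.4330 × a = 198 pm.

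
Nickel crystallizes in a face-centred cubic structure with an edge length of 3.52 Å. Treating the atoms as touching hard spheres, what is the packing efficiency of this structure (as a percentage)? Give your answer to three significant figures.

In an FCC lattice atoms touch along the face diagonal, so √2·a = 4r, so r = 0.3536a = 1.245 Å.
Packing fraction = Z·(4/3)πr³ / a³ = 4 × (4/3)π × (1.245)³ / (3.52)³ = 0.7405 = 74.0%.

74.0%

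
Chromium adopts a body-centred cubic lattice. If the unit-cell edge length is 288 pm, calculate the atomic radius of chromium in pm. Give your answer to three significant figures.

125 pm

In a BCC lattice, atoms touch along the body diagonal, so √3·a = 4r.
r = √3·a/4 = 1.7321 × 288 / 4 = 125 pm.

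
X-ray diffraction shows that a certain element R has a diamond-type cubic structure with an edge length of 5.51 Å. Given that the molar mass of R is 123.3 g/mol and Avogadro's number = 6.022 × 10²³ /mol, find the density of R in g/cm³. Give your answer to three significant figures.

9.79 g/cm³

A diamond cubic unit cell contains Z = 8 atoms.
Cell volume: a³ = (5.51 Å)³ = (5.510 × 10^-8 cm)³ = 1.673 × 10^-22 cm³.
ρ = Z·M/(N_A·a³) = 8 × 123.3 / (6.022 × 10²³ × 1.673 × 10^-22) = 9.792 g/cm³.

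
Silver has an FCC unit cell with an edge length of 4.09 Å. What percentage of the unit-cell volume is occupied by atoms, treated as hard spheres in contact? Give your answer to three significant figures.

In an FCC lattice atoms touch along the face diagonal, so √2·a = 4r, so r = 0.3536a = 1.446 Å.
Packing fraction = Z·(4/3)πr³ / a³ = 4 × (4/3)π × (1.446)³ / (4.09)³ = 0.7405 = 74.0%.

74.0%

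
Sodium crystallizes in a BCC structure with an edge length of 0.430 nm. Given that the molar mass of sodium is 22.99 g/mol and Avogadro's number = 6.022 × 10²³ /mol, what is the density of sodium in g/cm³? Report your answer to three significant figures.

0.960 g/cm³

A BCC unit cell contains Z = 2 atoms.
Cell volume: a³ = (0.430 nm)³ = (4.300 × 10^-8 cm)³ = 7.951 × 10^-23 cm³.
ρ = Z·M/(N_A·a³) = 2 × 22.99 / (6.022 × 10²³ × 7.951 × 10^-23) = 0.9603 g/cm³.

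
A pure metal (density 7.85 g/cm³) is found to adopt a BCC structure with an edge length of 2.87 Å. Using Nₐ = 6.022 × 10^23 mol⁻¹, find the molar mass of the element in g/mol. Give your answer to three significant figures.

55.9 g/mol

A BCC cell has Z = 2 atoms; a = 2.870 × 10^-8 cm.
M = ρ·N_A·a³/Z = 7.85 × 6.022 × 10²³ × 2.364 × 10^-23 / 2 = 55.9 g/mol.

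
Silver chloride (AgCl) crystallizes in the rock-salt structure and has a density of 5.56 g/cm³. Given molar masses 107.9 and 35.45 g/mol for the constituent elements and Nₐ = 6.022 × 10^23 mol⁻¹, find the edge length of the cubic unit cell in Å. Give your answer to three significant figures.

5.55 Å

M(AgCl) = 143.35 g/mol; Z = 4 formula units per cell.
a³ = Z·M/(N_A·ρ) = 4 × 143.35 / (6.022 × 10²³ × 5.56) = 1.713 × 10^-22 cm³, so a = 5.553 × 10^-8 cm = 5.55 Å.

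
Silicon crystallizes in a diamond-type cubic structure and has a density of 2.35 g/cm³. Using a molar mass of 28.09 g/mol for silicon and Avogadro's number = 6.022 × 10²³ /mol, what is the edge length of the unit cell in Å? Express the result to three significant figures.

5.42 Å

With Z = 8 atoms per diamond cubic cell, a³ = Z·M/(N_A·ρ) = 8 × 28.09 / (6.022 × 10²³ × 2.350 g/cm³) = 1.588 × 10^-22 cm³.
a = (1.588 × 10^-22)^(1/3) = 5.415 × 10^-8 cm = 5.42 Å.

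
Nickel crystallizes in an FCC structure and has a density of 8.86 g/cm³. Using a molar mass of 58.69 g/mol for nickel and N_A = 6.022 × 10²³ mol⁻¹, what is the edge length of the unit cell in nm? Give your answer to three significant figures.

0.353 nm

With Z = 4 atoms per FCC cell, a³ = Z·M/(N_A·ρ) = 4 × 58.69 / (6.022 × 10²³ × 8.860 g/cm³) = 4.400 × 10^-23 cm³.
a = (4.400 × 10^-23)^(1/3) = 3.530 × 10^-8 cm = 0.353 nm.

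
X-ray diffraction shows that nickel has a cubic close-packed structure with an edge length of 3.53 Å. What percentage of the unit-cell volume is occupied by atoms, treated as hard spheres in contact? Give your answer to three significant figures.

In an FCC lattice atoms touch along the face diagonal, so √2·a = 4r, so r = 0.3536a = 1.248 Å.
Packing fraction = Z·(4/3)πr³ / a³ = 4 × (4/3)π × (1.248)³ / (3.53)³ = 0.7405 = 74.0%.

74.0%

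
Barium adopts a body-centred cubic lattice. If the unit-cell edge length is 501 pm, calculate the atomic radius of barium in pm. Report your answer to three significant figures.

217 pm

In a BCC lattice, atoms touch along the body diagonal, so √3·a = 4r.
r = √3·a/4 = 1.7321 × 501 / 4 = 217 pm.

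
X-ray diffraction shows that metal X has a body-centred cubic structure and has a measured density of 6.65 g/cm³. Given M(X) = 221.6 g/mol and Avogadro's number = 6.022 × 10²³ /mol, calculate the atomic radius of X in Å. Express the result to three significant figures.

For a BCC cell (Z = 2), a³ = Z·M/(N_A·ρ) = 2 × 221.6 / (6.022 × 10²³ × 6.650) = 1.107 × 10^-22 cm³, so a = 4.801 × 10^-8 cm = 4.801 Å.
Atoms touch along the body diagonal, so √3·a = 4r, so r = 0.4330 × a = 2.08 Å.

2.08 Å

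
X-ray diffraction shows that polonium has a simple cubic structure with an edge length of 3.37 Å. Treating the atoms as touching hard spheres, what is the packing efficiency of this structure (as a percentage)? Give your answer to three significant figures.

In a simple cubic lattice atoms touch along the cell edge, so a = 2r, so r = 0.5000a = 1.685 Å.
Packing fraction = Z·(4/3)πr³ / a³ = 1 × (4/3)π × (1.685)³ / (3.37)³ = 0.5236 = 52.4%.

52.4%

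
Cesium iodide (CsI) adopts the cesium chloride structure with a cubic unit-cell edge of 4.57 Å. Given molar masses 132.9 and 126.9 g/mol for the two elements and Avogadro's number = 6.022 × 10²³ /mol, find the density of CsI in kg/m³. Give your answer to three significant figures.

The cesium chloride structure contains Z = 1 formula unit per cell; M(CsI) = 132.9 + 126.9 = 259.8 g/mol.
a³ = (4.570 × 10^-8 cm)³ = 9.544 × 10^-23 cm³.
ρ = 1 × 259.8 / (6.022 × 10²³ × 9.544 × 10^-23) = 4.520 g/cm³ = 4520 kg/m³.

4520 kg/m³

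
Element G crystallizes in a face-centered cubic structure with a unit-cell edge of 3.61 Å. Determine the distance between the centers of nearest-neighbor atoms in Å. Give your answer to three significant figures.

In an FCC structure, atoms touch along the face diagonal, so √2·a = 4r; the nearest-neighbor distance equals 2r = 0.7071·a.
d = 0.7071 × 3.61 = 2.55 Å.

2.55 Å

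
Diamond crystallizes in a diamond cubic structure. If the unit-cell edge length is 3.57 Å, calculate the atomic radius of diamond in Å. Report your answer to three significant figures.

0.773 Å

In a diamond cubic lattice, nearest neighbors lie along the body diagonal with √3·a = 8r.
r = √3·a/8 = 1.7321 × 3.57 / 8 = 0.773 Å.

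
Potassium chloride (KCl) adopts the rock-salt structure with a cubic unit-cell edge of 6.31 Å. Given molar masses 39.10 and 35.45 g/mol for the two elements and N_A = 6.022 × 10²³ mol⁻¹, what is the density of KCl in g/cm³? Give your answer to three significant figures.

The rock-salt structure contains Z = 4 formula units per cell; M(KCl) = 39.10 + 35.45 = 74.55 g/mol.
a³ = (6.310 × 10^-8 cm)³ = 2.512 × 10^-22 cm³.
ρ = 4 × 74.55 / (6.022 × 10²³ × 2.512 × 10^-22) = 1.971 g/cm³.

1.97 g/cm³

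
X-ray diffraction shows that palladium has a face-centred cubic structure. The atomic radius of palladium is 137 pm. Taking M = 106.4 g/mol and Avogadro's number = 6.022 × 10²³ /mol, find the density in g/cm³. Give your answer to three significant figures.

12.1 g/cm³

In an FCC lattice, atoms touch along the face diagonal, so √2·a = 4r, giving a = 387.5 pm = 3.875 × 10^-8 cm.
With Z = 4, ρ = Z·M/(N_A·a³) = 4 × 106.4 / (6.022 × 10²³ × 5.818 × 10^-23) = 12.15 g/cm³.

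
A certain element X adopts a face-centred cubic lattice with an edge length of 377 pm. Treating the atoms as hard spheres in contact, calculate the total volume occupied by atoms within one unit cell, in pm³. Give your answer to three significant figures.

3.97 × 10^7 pm³

In an FCC lattice atoms touch along the face diagonal, so √2·a = 4r, so r = 0.3536a = 133.3 pm.
V_atoms = Z × (4/3)πr³ = 4 × (4/3)π × (133.3)³ = 3.97 × 10^7 pm³.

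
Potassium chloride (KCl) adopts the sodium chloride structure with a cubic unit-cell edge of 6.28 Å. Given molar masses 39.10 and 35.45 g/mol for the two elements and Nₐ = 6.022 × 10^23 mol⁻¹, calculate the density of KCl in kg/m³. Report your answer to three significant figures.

2000 kg/m³

The sodium chloride structure contains Z = 4 formula units per cell; M(KCl) = 39.10 + 35.45 = 74.55 g/mol.
a³ = (6.280 × 10^-8 cm)³ = 2.477 × 10^-22 cm³.
ρ = 4 × 74.55 / (6.022 × 10²³ × 2.477 × 10^-22) = 1.999 g/cm³ = 2000 kg/m³.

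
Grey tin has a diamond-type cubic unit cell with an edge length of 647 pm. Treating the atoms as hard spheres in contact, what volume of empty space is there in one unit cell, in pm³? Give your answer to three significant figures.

In a diamond cubic lattice nearest neighbors lie along the body diagonal with √3·a = 8r, so r = 0.2165a = 140.1 pm.
V_cell = a³ = 2.708 × 10^8 pm³; V_atoms = 8 × (4/3)πr³ = 9.211 × 10^7 pm³.
Empty space = 2.708 × 10^8 − 9.211 × 10^7 = 1.79 × 10^8 pm³.

1.79 × 10^8 pm³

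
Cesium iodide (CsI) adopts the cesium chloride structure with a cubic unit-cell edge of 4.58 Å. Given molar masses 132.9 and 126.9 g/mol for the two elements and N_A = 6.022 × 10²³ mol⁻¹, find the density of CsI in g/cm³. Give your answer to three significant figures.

4.49 g/cm³

The cesium chloride structure contains Z = 1 formula unit per cell; M(CsI) = 132.9 + 126.9 = 259.8 g/mol.
a³ = (4.580 × 10^-8 cm)³ = 9.607 × 10^-23 cm³.
ρ = 1 × 259.8 / (6.022 × 10²³ × 9.607 × 10^-23) = 4.491 g/cm³.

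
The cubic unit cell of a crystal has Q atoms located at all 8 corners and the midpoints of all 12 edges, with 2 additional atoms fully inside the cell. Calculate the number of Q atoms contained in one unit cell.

6

Corner atoms are shared by 8 cells (1/8 each), edge atoms by 4 (1/4 each), interior atoms are unshared.
Net atoms = 8 × 1/8 + 12 × 1/4 + 2 = 1 + 3 + 2 = 6.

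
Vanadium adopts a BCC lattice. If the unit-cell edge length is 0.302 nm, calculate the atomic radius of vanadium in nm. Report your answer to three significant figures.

0.131 nm

In a BCC lattice, atoms touch along the body diagonal, so √3·a = 4r.
r = √3·a/4 = 1.7321 × 0.302 / 4 = 0.131 nm.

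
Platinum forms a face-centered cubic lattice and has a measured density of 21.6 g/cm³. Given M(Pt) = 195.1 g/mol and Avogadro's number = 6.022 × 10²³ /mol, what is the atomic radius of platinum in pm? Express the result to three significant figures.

For an FCC cell (Z = 4), a³ = Z·M/(N_A·ρ) = 4 × 195.1 / (6.022 × 10²³ × 21.60) = 6.000 × 10^-23 cm³, so a = 3.915 × 10^-8 cm = 391.5 pm.
Atoms touch along the face diagonal, so √2·a = 4r, so r = 0.3536 × a = 138 pm.

138 pm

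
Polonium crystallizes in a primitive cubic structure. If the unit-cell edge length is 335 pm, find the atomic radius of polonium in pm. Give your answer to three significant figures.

168 pm

In a simple cubic lattice, atoms touch along the cell edge, so a = 2r.
r = a/2 = 335/2 = 168 pm.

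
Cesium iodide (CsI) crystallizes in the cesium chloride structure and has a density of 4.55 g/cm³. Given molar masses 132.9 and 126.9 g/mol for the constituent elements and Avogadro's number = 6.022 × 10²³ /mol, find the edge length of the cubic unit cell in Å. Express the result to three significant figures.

M(CsI) = 259.8 g/mol; Z = 1 formula unit per cell.
a³ = Z·M/(N_A·ρ) = 1 × 259.8 / (6.022 × 10²³ × 4.55) = 9.482 × 10^-23 cm³, so a = 4.560 × 10^-8 cm = 4.56 Å.

4.56 Å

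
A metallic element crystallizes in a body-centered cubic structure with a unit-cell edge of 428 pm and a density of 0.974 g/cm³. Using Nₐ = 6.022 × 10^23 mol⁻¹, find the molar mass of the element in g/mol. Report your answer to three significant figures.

A BCC cell has Z = 2 atoms; a = 4.280 × 10^-8 cm.
M = ρ·N_A·a³/Z = 0.974 × 6.022 × 10²³ × 7.840 × 10^-23 / 2 = 23.0 g/mol.

23.0 g/mol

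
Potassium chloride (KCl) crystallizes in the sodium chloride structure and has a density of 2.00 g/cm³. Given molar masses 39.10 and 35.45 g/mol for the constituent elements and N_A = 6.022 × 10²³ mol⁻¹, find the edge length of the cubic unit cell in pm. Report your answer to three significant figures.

M(KCl) = 74.55 g/mol; Z = 4 formula units per cell.
a³ = Z·M/(N_A·ρ) = 4 × 74.55 / (6.022 × 10²³ × 2.00) = 2.476 × 10^-22 cm³, so a = 6.279 × 10^-8 cm = 628 pm.

628 pm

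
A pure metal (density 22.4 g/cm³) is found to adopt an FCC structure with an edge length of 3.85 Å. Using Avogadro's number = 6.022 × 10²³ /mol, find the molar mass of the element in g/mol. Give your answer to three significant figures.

An FCC cell has Z = 4 atoms; a = 3.850 × 10^-8 cm.
M = ρ·N_A·a³/Z = 22.4 × 6.022 × 10²³ × 5.707 × 10^-23 / 4 = 192 g/mol.

192 g/mol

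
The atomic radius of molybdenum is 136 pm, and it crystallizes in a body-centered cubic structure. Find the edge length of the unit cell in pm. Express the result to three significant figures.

314 pm

In a BCC lattice, atoms touch along the body diagonal, so √3·a = 4r.
a = 4r/√3 = 4 × 136 / 1.7321 = 314 pm.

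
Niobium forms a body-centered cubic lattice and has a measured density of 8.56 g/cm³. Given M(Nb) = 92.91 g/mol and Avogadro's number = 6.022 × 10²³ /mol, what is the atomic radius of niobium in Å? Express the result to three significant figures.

For a BCC cell (Z = 2), a³ = Z·M/(N_A·ρ) = 2 × 92.91 / (6.022 × 10²³ × 8.560) = 3.605 × 10^-23 cm³, so a = 3.303 × 10^-8 cm = 3.303 Å.
Atoms touch along the body diagonal, so √3·a = 4r, so r = 0.4330 × a = 1.43 Å.

1.43 Å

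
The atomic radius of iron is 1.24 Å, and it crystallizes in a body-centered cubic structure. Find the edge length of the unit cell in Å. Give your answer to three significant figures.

2.86 Å

In a BCC lattice, atoms touch along the body diagonal, so √3·a = 4r.
a = 4r/√3 = 4 × 1.24 / 1.7321 = 2.86 Å.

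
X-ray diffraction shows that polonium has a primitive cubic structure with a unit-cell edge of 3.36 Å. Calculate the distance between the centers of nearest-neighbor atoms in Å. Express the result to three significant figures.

3.36 Å

In a simple cubic structure, atoms touch along the cell edge, so a = 2r; the nearest-neighbor distance equals 2r = 1.000·a.
d = 1.000 × 3.36 = 3.36 Å.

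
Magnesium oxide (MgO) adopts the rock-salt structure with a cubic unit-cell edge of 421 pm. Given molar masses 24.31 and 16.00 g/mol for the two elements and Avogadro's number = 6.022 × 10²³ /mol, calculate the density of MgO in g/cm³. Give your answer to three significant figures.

The rock-salt structure contains Z = 4 formula units per cell; M(MgO) = 24.31 + 16.00 = 40.31 g/mol.
a³ = (4.210 × 10^-8 cm)³ = 7.462 × 10^-23 cm³.
ρ = 4 × 40.31 / (6.022 × 10²³ × 7.462 × 10^-23) = 3.588 g/cm³.

3.59 g/cm³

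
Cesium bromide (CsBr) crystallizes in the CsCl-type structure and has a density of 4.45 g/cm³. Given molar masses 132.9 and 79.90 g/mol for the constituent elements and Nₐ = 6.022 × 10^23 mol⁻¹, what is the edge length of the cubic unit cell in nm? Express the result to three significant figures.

0.430 nm

M(CsBr) = 212.8 g/mol; Z = 1 formula unit per cell.
a³ = Z·M/(N_A·ρ) = 1 × 212.8 / (6.022 × 10²³ × 4.45) = 7.941 × 10^-23 cm³, so a = 4.298 × 10^-8 cm = 0.430 nm.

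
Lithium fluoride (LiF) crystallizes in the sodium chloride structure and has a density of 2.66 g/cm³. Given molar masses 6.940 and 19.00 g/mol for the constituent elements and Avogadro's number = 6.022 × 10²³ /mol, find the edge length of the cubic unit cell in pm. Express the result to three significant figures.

402 pm

M(LiF) = 25.94 g/mol; Z = 4 formula units per cell.
a³ = Z·M/(N_A·ρ) = 4 × 25.94 / (6.022 × 10²³ × 2.66) = 6.478 × 10^-23 cm³, so a = 4.016 × 10^-8 cm = 402 pm.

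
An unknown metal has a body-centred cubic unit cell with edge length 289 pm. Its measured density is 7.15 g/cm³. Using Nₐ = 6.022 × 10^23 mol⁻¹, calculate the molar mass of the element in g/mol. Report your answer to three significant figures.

A BCC cell has Z = 2 atoms; a = 2.890 × 10^-8 cm.
M = ρ·N_A·a³/Z = 7.15 × 6.022 × 10²³ × 2.414 × 10^-23 / 2 = 52.0 g/mol.

52.0 g/mol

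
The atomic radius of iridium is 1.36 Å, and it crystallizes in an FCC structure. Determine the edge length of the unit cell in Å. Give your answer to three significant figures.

In an FCC lattice, atoms touch along the face diagonal, so √2·a = 4r.
a = 4r/√2 = 4 × 1.36 / 1.4142 = 3.85 Å.

3.85 Å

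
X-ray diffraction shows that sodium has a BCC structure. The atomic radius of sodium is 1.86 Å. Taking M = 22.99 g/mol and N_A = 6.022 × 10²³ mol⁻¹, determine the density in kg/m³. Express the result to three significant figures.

In a BCC lattice, atoms touch along the body diagonal, so √3·a = 4r, giving a = 4.295 Å = 4.295 × 10^-8 cm.
With Z = 2, ρ = Z·M/(N_A·a³) = 2 × 22.99 / (6.022 × 10²³ × 7.926 × 10^-23) = 0.9634 g/cm³ = 963 kg/m³.

963 kg/m³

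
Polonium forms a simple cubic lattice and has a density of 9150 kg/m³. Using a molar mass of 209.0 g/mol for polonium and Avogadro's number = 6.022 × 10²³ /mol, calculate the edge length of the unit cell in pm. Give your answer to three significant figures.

With Z = 1 atom per simple cubic cell, a³ = Z·M/(N_A·ρ) = 1 × 209.0 / (6.022 × 10²³ × 9.150 g/cm³) = 3.793 × 10^-23 cm³.
a = (3.793 × 10^-23)^(1/3) = 3.360 × 10^-8 cm = 336 pm.

336 pm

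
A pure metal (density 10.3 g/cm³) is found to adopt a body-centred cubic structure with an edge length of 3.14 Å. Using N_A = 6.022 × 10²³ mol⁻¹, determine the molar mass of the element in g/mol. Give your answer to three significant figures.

96.0 g/mol

A BCC cell has Z = 2 atoms; a = 3.140 × 10^-8 cm.
M = ρ·N_A·a³/Z = 10.3 × 6.022 × 10²³ × 3.096 × 10^-23 / 2 = 96.0 g/mol.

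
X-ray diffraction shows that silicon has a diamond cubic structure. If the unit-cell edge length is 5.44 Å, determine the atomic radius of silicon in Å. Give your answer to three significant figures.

1.18 Å

In a diamond cubic lattice, nearest neighbors lie along the body diagonal with √3·a = 8r.
r = √3·a/8 = 1.7321 × 5.44 / 8 = 1.18 Å.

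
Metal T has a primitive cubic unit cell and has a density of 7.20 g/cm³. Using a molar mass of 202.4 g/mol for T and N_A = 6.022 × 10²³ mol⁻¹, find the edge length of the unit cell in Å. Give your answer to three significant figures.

3.60 Å

With Z = 1 atom per simple cubic cell, a³ = Z·M/(N_A·ρ) = 1 × 202.4 / (6.022 × 10²³ × 7.200 g/cm³) = 4.668 × 10^-23 cm³.
a = (4.668 × 10^-23)^(1/3) = 3.601 × 10^-8 cm = 3.60 Å.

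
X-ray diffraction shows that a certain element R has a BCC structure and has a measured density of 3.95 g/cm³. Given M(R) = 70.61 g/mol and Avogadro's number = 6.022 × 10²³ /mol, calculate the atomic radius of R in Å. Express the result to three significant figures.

For a BCC cell (Z = 2), a³ = Z·M/(N_A·ρ) = 2 × 70.61 / (6.022 × 10²³ × 3.950) = 5.937 × 10^-23 cm³, so a = 3.901 × 10^-8 cm = 3.901 Å.
Atoms touch along the body diagonal, so √3·a = 4r, so r = 0.4330 × a = 1.69 Å.

1.69 Å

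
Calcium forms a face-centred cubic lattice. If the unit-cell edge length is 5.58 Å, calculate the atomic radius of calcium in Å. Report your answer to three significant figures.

In an FCC lattice, atoms touch along the face diagonal, so √2·a = 4r.
r = √2·a/4 = 1.4142 × 5.58 / 4 = 1.97 Å.

1.97 Å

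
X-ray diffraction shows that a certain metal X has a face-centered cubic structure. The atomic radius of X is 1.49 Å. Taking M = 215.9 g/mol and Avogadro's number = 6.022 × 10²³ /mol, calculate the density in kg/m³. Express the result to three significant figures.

In an FCC lattice, atoms touch along the face diagonal, so √2·a = 4r, giving a = 4.214 Å = 4.214 × 10^-8 cm.
With Z = 4, ρ = Z·M/(N_A·a³) = 4 × 215.9 / (6.022 × 10²³ × 7.485 × 10^-23) = 19.16 g/cm³ = 19200 kg/m³.

19200 kg/m³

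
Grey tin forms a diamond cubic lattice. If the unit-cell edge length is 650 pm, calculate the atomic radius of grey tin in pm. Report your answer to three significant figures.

141 pm

In a diamond cubic lattice, nearest neighbors lie along the body diagonal with √3·a = 8r.
r = √3·a/8 = 1.7321 × 650 / 8 = 141 pm.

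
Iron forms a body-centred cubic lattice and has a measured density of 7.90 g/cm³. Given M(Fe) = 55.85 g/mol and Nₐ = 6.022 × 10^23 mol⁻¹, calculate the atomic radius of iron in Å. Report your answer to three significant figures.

1.24 Å

For a BCC cell (Z = 2), a³ = Z·M/(N_A·ρ) = 2 × 55.85 / (6.022 × 10²³ × 7.900) = 2.348 × 10^-23 cm³, so a = 2.863 × 10^-8 cm = 2.863 Å.
Atoms touch along the body diagonal, so √3·a = 4r, so r = 0.4330 × a = 1.24 Å.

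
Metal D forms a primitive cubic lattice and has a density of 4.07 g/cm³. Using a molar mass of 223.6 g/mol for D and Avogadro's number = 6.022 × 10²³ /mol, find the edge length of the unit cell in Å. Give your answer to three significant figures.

4.50 Å

With Z = 1 atom per simple cubic cell, a³ = Z·M/(N_A·ρ) = 1 × 223.6 / (6.022 × 10²³ × 4.070 g/cm³) = 9.123 × 10^-23 cm³.
a = (9.123 × 10^-23)^(1/3) = 4.502 × 10^-8 cm = 4.50 Å.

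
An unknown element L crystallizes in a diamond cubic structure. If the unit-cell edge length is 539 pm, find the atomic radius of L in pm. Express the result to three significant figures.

In a diamond cubic lattice, nearest neighbors lie along the body diagonal with √3·a = 8r.
r = √3·a/8 = 1.7321 × 539 / 8 = 117 pm.

117 pm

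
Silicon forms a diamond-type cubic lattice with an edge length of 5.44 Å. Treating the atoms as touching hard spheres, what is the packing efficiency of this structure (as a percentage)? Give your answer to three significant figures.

In a diamond cubic lattice nearest neighbors lie along the body diagonal with √3·a = 8r, so r = 0.2165a = 1.178 Å.
Packing fraction = Z·(4/3)πr³ / a³ = 8 × (4/3)π × (1.178)³ / (5.44)³ = 0.3401 = 34.0%.

34.0%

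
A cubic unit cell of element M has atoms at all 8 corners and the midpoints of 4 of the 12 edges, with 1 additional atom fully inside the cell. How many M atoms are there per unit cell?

Corner atoms are shared by 8 cells (1/8 each), edge atoms by 4 (1/4 each), interior atoms are unshared.
Net atoms = 8 × 1/8 + 4 × 1/4 + 1 = 1 + 1 + 1 = 3.

3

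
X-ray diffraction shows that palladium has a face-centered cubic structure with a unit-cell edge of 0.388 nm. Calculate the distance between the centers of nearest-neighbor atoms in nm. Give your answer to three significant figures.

0.274 nm

In an FCC structure, atoms touch along the face diagonal, so √2·a = 4r; the nearest-neighbor distance equals 2r = 0.7071·a.
d = 0.7071 × 0.388 = 0.274 nm.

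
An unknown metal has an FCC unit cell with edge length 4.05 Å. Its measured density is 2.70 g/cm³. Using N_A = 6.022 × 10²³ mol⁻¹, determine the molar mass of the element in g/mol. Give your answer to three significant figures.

An FCC cell has Z = 4 atoms; a = 4.050 × 10^-8 cm.
M = ρ·N_A·a³/Z = 2.70 × 6.022 × 10²³ × 6.643 × 10^-23 / 4 = 27.0 g/mol.

27.0 g/mol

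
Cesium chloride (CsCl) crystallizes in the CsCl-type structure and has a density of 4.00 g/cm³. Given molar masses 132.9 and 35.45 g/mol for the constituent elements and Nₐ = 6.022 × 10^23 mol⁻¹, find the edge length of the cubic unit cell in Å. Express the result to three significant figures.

4.12 Å

M(CsCl) = 168.35 g/mol; Z = 1 formula unit per cell.
a³ = Z·M/(N_A·ρ) = 1 × 168.35 / (6.022 × 10²³ × 4.00) = 6.989 × 10^-23 cm³, so a = 4.119 × 10^-8 cm = 4.12 Å.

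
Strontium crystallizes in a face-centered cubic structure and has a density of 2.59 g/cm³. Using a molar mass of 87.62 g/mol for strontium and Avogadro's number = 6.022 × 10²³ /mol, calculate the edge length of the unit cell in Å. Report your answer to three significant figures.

6.08 Å

With Z = 4 atoms per FCC cell, a³ = Z·M/(N_A·ρ) = 4 × 87.62 / (6.022 × 10²³ × 2.590 g/cm³) = 2.247 × 10^-22 cm³.
a = (2.247 × 10^-22)^(1/3) = 6.080 × 10^-8 cm = 6.08 Å.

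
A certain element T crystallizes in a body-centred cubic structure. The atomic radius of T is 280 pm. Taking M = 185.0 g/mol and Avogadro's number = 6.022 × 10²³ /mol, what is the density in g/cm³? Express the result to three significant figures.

In a BCC lattice, atoms touch along the body diagonal, so √3·a = 4r, giving a = 646.6 pm = 6.466 × 10^-8 cm.
With Z = 2, ρ = Z·M/(N_A·a³) = 2 × 185.0 / (6.022 × 10²³ × 2.704 × 10^-22) = 2.272 g/cm³.

2.27 g/cm³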